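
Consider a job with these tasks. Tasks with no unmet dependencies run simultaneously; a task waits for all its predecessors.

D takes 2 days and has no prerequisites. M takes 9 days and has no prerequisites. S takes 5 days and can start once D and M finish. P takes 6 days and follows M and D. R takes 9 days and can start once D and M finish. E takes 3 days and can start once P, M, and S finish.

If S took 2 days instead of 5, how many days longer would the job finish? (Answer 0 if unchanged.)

As given, the longest chain is M→P→E = 9+6+3 = 18, so the finish is 18 days.
The longest path through S is only 17 days, so S has float 1.
The critical path is still M→P→E; finish is now 18 days.
Change in finish: 18 − 18 = +0 days.

0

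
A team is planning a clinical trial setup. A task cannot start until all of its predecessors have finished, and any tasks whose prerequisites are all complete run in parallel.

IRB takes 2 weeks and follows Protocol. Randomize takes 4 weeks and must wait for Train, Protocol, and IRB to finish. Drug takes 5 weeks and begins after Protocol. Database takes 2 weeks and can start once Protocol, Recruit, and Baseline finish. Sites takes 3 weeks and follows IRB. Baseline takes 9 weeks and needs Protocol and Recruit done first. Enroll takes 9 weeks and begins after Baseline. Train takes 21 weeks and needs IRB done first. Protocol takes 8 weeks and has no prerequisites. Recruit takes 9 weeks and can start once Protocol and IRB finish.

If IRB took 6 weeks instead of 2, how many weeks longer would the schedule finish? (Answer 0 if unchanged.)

The binding path is Protocol→IRB→Recruit→Baseline→Enroll = 8+2+9+9+9 = 37; finish at 37 weeks.
IRB lies on that path, so at 6 weeks the path becomes 41 weeks.
That remains the longest chain; total 41 weeks.
Change in finish: 41 − 37 = +4 weeks.

4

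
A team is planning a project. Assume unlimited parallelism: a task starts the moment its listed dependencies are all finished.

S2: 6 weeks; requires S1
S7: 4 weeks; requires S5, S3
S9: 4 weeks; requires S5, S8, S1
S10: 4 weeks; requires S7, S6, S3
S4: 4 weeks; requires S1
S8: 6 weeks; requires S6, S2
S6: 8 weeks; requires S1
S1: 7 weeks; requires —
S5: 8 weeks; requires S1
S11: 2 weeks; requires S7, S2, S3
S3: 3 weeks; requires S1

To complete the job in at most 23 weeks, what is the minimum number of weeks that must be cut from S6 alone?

Current finish: 25 weeks; target: 23.
S6 is on every critical path, so each week cut from S6 cuts the finish by one (this holds down to a finish of 23).
Need 25 − 23 = 2 weeks off S6 → S6 becomes 6 weeks, finish becomes 23.

2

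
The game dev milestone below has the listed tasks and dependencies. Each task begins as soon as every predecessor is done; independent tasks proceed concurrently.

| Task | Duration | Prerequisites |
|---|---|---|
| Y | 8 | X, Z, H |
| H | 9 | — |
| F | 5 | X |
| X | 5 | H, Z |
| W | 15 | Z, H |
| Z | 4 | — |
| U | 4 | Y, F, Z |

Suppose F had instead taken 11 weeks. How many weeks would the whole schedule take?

Actual critical path: H→X→Y→U = 9+5+8+4 = 26 ⇒ 26 weeks.
F has 3 weeks of float (longest path through it is 23).
New critical path: H→X→F→U = 9+5+11+4 = 29 ⇒ 29 weeks.

29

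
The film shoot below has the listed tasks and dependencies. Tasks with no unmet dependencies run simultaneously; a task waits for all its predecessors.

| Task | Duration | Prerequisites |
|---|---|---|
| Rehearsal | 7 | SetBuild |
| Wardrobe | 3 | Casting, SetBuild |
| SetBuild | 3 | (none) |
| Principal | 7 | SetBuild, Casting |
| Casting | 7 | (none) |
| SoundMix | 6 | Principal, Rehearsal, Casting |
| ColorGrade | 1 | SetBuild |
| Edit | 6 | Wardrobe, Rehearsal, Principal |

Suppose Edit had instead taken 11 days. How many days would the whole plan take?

25

Actual critical path: Casting→Principal→Edit = 7+7+6 = 20 ⇒ 20 days.
Edit lies on that path, so at 11 days the path becomes 25 days.
No other chain overtakes it, so the finish is 25 days.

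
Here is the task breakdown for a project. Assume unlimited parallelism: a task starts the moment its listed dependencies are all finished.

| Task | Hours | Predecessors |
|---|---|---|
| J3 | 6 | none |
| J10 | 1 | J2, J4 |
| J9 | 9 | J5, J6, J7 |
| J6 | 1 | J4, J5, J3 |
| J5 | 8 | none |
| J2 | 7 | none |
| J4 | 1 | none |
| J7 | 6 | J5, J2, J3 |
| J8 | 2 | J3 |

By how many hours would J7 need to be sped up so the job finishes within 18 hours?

5

Current finish: 23 hours; target: 18.
J7 is on every critical path, so each hour cut from J7 cuts the finish by one (this holds down to a finish of 18).
Need 23 − 18 = 5 hours off J7 → J7 becomes 1 hour, finish becomes 18.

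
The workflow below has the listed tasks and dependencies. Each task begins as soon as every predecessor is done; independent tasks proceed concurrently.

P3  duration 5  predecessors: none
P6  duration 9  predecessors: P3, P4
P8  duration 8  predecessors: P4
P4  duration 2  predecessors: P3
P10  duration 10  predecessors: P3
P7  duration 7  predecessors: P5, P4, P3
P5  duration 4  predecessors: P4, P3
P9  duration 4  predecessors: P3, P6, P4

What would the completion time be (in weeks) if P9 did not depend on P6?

18

With the dependency in place, P3→P4→P6→P9 = 5+2+9+4 = 20 sets the finish at 20 weeks.
Without P6→P9, P9's earliest start moves from 16 to 7.
New critical path: P3→P4→P5→P7 = 5+2+4+7 = 18 ⇒ 18 weeks.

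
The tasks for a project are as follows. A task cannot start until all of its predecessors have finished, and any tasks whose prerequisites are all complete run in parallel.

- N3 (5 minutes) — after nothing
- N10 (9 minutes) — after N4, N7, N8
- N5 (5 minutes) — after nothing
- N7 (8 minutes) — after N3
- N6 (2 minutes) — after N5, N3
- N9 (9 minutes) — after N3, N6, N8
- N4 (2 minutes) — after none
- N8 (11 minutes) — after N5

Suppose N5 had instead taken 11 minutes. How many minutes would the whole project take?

31

Actual critical path: N5→N8→N9 = 5+11+9 = 25 ⇒ 25 minutes.
Since N5 is critical, the +6 change carries straight to that chain (now 31 minutes).
That remains the longest chain; total 31 minutes.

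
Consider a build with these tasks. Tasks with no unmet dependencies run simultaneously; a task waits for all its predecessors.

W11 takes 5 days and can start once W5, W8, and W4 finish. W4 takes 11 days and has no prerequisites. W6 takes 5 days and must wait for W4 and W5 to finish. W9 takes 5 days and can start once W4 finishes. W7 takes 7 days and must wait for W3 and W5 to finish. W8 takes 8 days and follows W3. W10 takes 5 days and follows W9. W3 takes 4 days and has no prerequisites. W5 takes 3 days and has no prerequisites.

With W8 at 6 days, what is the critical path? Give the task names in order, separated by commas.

The binding path is W4→W9→W10 = 11+5+5 = 21; finish at 21 days.
W8 is off the critical path — its longest chain is 17 days, giving 4 of slack.
That remains the longest chain; total 21 days.

W4, W9, W10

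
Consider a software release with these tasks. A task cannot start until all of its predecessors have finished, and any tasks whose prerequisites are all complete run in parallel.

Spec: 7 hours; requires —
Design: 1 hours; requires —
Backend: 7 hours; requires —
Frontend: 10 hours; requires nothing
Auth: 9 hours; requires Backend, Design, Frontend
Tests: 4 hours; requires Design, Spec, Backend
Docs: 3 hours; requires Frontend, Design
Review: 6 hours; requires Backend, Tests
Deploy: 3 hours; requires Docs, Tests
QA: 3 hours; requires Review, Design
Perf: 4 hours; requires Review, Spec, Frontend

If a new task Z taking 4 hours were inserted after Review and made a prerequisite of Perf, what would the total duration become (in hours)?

25

Originally the plan takes 21 hours.
With Z inserted, Perf now waits for max(Review, Spec, Frontend, Z).
New critical path: Spec→Tests→Review→Z→Perf = 7+4+6+4+4 = 25 ⇒ 25 hours.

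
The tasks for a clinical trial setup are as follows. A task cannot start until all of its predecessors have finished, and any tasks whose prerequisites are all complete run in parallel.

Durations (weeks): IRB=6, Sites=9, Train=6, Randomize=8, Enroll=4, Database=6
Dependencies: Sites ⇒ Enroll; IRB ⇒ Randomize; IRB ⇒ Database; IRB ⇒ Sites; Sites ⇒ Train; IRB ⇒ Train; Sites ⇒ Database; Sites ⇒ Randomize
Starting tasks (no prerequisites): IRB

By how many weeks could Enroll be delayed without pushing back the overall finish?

IRB→Sites→Randomize = 6+9+8 = 23 sets the makespan at 23 weeks.
Enroll finishes as early as 19 and must finish by 23.
So Enroll can slip 23 − 19 = 4 weeks.

4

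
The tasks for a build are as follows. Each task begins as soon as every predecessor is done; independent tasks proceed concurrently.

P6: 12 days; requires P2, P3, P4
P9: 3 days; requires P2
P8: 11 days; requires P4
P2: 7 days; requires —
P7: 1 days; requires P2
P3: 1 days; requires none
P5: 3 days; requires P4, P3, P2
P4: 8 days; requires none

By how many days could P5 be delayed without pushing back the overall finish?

Critical path: P4→P6 = 8+12 = 20, so the finish is 20 days.
Longest path through P5: 11 days (earliest finish 11, latest finish 20).
So P5 can slip 20 − 11 = 9 days.

9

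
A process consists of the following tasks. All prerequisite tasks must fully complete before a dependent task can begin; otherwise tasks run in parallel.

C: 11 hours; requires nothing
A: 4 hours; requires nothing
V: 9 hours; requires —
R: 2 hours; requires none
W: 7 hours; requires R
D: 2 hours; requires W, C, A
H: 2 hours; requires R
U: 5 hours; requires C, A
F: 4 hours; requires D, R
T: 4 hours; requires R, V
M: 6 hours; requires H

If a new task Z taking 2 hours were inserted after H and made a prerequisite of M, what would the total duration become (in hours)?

Originally the process takes 17 hours.
With Z inserted, M now waits for max(H, Z).
New critical path: C→D→F = 11+2+4 = 17 ⇒ 17 hours.

17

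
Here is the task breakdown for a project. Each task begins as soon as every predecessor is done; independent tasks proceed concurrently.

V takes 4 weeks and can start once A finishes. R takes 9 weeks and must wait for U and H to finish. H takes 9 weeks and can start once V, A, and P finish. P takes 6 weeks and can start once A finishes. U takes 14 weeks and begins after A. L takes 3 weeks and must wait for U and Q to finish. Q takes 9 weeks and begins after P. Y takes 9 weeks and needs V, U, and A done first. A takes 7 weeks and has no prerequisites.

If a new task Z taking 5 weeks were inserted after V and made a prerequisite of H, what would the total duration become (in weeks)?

Originally the plan takes 31 weeks.
With Z inserted, H now waits for max(V, A, P, Z).
New critical path: A→V→Z→H→R = 7+4+5+9+9 = 34 ⇒ 34 weeks.

34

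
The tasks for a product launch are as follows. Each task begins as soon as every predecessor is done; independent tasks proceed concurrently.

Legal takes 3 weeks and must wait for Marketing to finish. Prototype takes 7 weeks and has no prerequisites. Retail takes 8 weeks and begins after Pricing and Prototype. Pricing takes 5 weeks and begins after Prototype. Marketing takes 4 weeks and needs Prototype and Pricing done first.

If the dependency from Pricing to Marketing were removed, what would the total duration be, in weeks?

20

With the dependency in place, Prototype→Pricing→Retail = 7+5+8 = 20 sets the finish at 20 weeks.
Without Pricing→Marketing, Marketing's earliest start moves from 12 to 7.
The longest chain is now Prototype→Pricing→Retail = 7+5+8 = 20, so the product launch takes 20 weeks.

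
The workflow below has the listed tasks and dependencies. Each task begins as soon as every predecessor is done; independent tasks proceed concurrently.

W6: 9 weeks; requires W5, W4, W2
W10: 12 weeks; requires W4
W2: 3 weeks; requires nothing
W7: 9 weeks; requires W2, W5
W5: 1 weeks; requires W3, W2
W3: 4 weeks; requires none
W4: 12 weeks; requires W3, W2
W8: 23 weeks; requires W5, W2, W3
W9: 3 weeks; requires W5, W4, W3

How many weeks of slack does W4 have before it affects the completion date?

The longest chain is W3→W4→W10 = 4+12+12 = 28; overall finish 28 weeks.
Longest path through W4: 28 weeks (earliest finish 16, latest finish 16).
Slack of W4 = 4 − 4 = 0 weeks.

0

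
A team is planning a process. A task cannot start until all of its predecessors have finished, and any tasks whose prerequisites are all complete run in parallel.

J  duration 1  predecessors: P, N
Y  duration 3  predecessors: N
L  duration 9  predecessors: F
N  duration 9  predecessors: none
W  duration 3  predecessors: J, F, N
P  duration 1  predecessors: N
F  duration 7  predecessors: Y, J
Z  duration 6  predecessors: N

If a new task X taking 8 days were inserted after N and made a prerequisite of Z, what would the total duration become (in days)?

28

Originally the process takes 28 days.
With X inserted, Z now waits for max(N, X).
New critical path: N→Y→F→L = 9+3+7+9 = 28 ⇒ 28 days.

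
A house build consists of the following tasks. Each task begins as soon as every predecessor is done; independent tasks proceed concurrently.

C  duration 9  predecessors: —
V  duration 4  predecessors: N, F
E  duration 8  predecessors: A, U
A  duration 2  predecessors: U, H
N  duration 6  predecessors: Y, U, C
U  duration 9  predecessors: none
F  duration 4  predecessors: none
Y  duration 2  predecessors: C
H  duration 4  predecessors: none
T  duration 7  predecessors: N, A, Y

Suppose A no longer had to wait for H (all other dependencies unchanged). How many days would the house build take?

With the dependency in place, C→Y→N→T = 9+2+6+7 = 24 sets the finish at 24 days.
Dropping H→A doesn't change A's earliest start (9); another predecessor still binds.
New critical path: C→Y→N→T = 9+2+6+7 = 24 ⇒ 24 days.

24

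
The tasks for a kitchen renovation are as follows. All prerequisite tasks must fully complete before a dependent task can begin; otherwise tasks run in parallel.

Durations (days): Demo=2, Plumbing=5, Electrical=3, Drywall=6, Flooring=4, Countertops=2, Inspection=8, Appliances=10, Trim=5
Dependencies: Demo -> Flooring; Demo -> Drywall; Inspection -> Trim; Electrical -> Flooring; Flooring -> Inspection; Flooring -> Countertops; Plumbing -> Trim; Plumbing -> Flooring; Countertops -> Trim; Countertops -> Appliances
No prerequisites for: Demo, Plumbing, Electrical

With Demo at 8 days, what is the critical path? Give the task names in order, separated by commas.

Demo, Flooring, Inspection, Trim

Actual critical path: Plumbing→Flooring→Inspection→Trim = 5+4+8+5 = 22 ⇒ 22 days.
The longest path through Demo is only 19 days, so Demo has float 3.
The binding chain switches to Demo→Flooring→Inspection→Trim = 8+4+8+5 = 25; finish 25 days.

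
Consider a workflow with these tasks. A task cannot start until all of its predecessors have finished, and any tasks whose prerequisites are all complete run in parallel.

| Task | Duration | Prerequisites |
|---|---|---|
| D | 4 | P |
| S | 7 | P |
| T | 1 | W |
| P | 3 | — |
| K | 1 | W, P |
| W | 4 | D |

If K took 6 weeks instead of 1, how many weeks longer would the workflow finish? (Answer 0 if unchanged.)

Critical path before the change: P→D→W→K = 3+4+4+1 = 12 giving 12 weeks.
K lies on that path, so at 6 weeks the path becomes 17 weeks.
That remains the longest chain; total 17 weeks.
Change in finish: 17 − 12 = +5 weeks.

5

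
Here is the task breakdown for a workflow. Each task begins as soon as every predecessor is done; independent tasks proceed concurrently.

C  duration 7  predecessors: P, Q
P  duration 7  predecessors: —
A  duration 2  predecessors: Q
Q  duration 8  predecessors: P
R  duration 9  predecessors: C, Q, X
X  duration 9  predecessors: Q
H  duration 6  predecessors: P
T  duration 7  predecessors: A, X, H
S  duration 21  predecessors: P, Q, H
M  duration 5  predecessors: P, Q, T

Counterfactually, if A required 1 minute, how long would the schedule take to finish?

36

Actual critical path: P→Q→X→T→M = 7+8+9+7+5 = 36 ⇒ 36 minutes.
The longest path through A is only 29 minutes, so A has float 7.
That remains the longest chain; total 36 minutes.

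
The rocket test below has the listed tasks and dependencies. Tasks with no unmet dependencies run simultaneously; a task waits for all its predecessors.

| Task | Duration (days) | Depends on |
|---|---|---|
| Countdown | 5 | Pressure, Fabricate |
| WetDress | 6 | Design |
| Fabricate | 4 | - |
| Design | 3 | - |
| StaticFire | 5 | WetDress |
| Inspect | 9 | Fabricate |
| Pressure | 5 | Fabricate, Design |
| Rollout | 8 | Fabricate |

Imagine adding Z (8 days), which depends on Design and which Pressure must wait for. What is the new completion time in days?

Originally the plan takes 14 days.
With Z inserted, Pressure now waits for max(Fabricate, Design, Z).
New critical path: Design→Z→Pressure→Countdown = 3+8+5+5 = 21 ⇒ 21 days.

21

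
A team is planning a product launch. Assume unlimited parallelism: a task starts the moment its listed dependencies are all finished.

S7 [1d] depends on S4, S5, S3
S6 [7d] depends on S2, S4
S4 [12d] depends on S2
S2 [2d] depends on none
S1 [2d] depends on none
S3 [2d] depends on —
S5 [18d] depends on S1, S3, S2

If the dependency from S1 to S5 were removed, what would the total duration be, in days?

With the dependency in place, S1→S5→S7 = 2+18+1 = 21 sets the finish at 21 days.
Dropping S1→S5 doesn't change S5's earliest start (2); another predecessor still binds.
After: S2→S4→S6 = 2+12+7 = 21 → 21 days.

21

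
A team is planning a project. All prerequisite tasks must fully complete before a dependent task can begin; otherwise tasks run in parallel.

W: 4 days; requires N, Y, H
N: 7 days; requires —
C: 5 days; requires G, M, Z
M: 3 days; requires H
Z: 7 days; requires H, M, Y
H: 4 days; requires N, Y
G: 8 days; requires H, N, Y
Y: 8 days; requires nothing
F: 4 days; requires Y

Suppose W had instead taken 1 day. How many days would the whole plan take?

As given, the longest chain is Y→H→M→Z→C = 8+4+3+7+5 = 27, so the finish is 27 days.
The longest path through W is only 16 days, so W has float 11.
That remains the longest chain; total 27 days.

27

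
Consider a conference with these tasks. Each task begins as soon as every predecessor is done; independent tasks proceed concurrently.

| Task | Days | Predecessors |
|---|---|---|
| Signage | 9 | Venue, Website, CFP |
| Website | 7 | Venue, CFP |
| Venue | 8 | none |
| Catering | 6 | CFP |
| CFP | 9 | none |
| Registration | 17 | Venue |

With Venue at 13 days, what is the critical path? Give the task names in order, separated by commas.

Baseline: Venue→Registration = 8+17 = 25 → 25 days.
Since Venue is critical, the +5 change carries straight to that chain (now 30 days).
That remains the longest chain; total 30 days.

Venue, Registration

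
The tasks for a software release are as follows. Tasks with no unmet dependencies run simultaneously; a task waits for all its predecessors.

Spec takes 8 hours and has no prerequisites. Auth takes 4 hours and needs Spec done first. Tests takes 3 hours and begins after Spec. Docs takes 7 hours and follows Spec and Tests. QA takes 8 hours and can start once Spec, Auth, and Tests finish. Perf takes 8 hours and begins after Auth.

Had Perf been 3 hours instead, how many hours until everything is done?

20

Baseline: Spec→Auth→Perf = 8+4+8 = 20 → 20 hours.
Since Perf is critical, the -5 change carries straight to that chain (now 15 hours).
New critical path: Spec→Auth→QA = 8+4+8 = 20 ⇒ 20 hours.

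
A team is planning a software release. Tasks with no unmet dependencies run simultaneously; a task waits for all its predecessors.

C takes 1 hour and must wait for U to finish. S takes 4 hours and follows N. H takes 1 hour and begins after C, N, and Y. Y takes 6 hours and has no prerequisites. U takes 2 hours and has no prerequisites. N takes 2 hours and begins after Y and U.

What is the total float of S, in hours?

Critical path: Y→N→S = 6+2+4 = 12, so the finish is 12 hours.
The longest chain containing S totals 12 hours.
So S can slip 12 − 12 = 0 hours.

0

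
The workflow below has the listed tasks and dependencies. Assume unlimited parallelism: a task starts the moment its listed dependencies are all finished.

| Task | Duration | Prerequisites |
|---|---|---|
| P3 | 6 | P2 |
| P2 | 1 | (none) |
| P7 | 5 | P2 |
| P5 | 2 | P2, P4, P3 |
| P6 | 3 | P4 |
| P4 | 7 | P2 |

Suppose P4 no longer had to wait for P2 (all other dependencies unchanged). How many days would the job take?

10

Before: longest chain P2→P4→P6 = 1+7+3 = 11, finish 11.
Without P2→P4, P4's earliest start moves from 1 to 0.
New critical path: P4→P6 = 7+3 = 10 ⇒ 10 days.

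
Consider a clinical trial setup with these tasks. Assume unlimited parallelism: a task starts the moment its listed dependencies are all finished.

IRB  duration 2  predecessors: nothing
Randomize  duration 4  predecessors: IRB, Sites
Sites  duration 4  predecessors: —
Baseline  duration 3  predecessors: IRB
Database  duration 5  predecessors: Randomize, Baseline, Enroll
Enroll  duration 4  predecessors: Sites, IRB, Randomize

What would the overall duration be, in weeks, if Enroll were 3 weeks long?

As given, the longest chain is Sites→Randomize→Enroll→Database = 4+4+4+5 = 17, so the finish is 17 weeks.
Enroll is on the critical path; changing it to 3 makes that path 16 weeks.
No other chain overtakes it, so the finish is 16 weeks.

16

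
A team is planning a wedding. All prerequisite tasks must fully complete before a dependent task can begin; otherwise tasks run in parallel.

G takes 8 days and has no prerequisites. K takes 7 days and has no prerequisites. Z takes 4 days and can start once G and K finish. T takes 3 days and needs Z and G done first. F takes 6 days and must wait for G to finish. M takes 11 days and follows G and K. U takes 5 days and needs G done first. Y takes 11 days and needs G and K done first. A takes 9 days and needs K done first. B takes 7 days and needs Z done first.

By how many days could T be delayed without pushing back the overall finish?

The longest chain is G→Z→B = 8+4+7 = 19; overall finish 19 days.
The longest chain containing T totals 15 days.
Float = 19 − 15 = 4.

4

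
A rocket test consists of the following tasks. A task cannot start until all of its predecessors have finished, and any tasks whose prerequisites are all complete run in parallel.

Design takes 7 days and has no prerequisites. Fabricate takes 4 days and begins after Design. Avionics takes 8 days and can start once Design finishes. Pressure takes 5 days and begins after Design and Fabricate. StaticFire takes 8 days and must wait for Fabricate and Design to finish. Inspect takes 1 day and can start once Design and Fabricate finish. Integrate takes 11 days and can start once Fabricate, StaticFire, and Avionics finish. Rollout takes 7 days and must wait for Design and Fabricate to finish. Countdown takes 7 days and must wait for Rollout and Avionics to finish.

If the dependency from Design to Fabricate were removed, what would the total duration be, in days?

Original critical path: Design→Fabricate→StaticFire→Integrate = 7+4+8+11 = 30 ⇒ 30 days.
Without Design→Fabricate, Fabricate's earliest start moves from 7 to 0.
New critical path: Design→Avionics→Integrate = 7+8+11 = 26 ⇒ 26 days.

26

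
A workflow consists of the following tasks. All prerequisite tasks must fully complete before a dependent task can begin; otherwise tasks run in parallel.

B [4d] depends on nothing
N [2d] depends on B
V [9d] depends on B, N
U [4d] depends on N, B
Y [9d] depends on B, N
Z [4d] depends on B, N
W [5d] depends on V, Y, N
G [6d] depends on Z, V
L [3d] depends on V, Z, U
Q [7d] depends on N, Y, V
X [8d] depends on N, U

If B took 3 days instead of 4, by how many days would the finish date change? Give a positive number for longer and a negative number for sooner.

Critical path before the change: B→N→V→Q = 4+2+9+7 = 22 giving 22 days.
Since B is critical, the -1 change carries straight to that chain (now 21 days).
That remains the longest chain; total 21 days.
Change in finish: 21 − 22 = -1 days.

-1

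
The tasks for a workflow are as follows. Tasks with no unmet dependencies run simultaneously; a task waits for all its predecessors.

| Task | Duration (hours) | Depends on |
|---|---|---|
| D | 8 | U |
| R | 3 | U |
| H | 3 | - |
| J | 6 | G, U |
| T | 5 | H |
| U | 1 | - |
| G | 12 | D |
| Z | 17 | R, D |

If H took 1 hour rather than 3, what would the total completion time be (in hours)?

27

Baseline: U→D→G→J = 1+8+12+6 = 27 → 27 hours.
H is off the critical path — its longest chain is 8 hours, giving 19 of slack.
The critical path is still U→D→G→J; finish is now 27 hours.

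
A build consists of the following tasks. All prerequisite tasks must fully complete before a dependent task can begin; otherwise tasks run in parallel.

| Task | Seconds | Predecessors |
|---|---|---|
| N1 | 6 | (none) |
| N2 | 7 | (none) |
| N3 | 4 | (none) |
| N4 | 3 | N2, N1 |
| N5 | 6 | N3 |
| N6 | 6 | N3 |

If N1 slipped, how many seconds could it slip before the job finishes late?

1

N2→N4 = 7+3 = 10 sets the makespan at 10 seconds.
N1 finishes as early as 6 and must finish by 7.
Slack of N1 = 1 − 0 = 1 second.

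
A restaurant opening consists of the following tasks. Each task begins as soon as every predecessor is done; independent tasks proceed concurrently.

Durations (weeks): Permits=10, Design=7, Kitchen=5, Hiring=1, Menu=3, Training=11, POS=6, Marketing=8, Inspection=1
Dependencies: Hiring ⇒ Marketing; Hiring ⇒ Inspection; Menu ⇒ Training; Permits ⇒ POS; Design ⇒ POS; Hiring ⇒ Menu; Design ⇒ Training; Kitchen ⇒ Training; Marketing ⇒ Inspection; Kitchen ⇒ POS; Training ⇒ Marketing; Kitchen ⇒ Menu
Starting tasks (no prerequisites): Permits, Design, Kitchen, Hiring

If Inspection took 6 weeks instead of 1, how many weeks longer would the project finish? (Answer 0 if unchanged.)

The binding path is Kitchen→Menu→Training→Marketing→Inspection = 5+3+11+8+1 = 28; finish at 28 weeks.
Inspection lies on that path, so at 6 weeks the path becomes 33 weeks.
That remains the longest chain; total 33 weeks.
Change in finish: 33 − 28 = +5 weeks.

5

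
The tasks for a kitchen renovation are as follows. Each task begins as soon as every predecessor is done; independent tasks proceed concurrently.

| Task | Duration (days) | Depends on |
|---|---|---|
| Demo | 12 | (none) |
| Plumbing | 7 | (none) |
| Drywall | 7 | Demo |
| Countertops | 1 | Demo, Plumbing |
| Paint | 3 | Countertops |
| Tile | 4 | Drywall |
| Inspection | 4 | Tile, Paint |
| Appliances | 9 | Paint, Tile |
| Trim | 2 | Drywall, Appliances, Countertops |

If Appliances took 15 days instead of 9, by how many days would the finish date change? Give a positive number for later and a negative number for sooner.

Baseline: Demo→Drywall→Tile→Appliances→Trim = 12+7+4+9+2 = 34 → 34 days.
Since Appliances is critical, the +6 change carries straight to that chain (now 40 days).
The critical path is still Demo→Drywall→Tile→Appliances→Trim; finish is now 40 days.
Change in finish: 40 − 34 = +6 days.

6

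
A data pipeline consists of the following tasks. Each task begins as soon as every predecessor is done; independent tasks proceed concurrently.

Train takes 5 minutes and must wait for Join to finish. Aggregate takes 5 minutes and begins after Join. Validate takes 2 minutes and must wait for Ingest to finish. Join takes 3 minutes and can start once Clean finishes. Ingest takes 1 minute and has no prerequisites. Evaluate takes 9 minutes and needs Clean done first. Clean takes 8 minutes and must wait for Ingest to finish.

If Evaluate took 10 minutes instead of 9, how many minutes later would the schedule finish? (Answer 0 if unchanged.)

1

Baseline: Ingest→Clean→Evaluate = 1+8+9 = 18 → 18 minutes.
Since Evaluate is critical, the +1 change carries straight to that chain (now 19 minutes).
The critical path is still Ingest→Clean→Evaluate; finish is now 19 minutes.
Change in finish: 19 − 18 = +1 minutes.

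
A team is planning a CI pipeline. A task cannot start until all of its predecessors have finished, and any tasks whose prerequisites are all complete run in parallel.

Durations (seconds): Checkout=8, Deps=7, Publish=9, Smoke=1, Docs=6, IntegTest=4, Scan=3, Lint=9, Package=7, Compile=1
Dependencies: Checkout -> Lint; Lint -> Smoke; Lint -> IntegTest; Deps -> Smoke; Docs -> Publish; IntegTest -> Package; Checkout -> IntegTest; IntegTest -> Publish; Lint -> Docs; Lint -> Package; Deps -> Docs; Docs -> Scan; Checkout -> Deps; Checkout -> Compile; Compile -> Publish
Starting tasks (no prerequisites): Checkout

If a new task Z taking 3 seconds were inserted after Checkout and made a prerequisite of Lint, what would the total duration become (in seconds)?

35

Originally the schedule takes 32 seconds.
With Z inserted, Lint now waits for max(Checkout, Z).
New critical path: Checkout→Z→Lint→Docs→Publish = 8+3+9+6+9 = 35 ⇒ 35 seconds.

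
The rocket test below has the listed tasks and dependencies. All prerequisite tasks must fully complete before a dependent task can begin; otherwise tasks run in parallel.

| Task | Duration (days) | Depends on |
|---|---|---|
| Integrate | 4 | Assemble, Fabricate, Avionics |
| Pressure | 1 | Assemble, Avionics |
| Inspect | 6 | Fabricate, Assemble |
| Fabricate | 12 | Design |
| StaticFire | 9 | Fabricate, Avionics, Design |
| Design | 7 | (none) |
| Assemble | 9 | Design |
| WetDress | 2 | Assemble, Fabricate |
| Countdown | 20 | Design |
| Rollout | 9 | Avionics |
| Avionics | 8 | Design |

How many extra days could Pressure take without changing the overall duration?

The longest chain is Design→Fabricate→StaticFire = 7+12+9 = 28; overall finish 28 days.
Pressure finishes as early as 17 and must finish by 28.
So Pressure can slip 28 − 17 = 11 days.

11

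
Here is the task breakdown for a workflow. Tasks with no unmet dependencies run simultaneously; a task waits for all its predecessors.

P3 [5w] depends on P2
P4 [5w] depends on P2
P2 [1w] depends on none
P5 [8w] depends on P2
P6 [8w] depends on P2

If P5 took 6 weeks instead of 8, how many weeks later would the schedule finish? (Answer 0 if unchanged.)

0

Critical path before the change: P2→P5 = 1+8 = 9 giving 9 weeks.
P5 is on the critical path; changing it to 6 makes that path 7 weeks.
New critical path: P2→P6 = 1+8 = 9 ⇒ 9 weeks.
Change in finish: 9 − 9 = +0 weeks.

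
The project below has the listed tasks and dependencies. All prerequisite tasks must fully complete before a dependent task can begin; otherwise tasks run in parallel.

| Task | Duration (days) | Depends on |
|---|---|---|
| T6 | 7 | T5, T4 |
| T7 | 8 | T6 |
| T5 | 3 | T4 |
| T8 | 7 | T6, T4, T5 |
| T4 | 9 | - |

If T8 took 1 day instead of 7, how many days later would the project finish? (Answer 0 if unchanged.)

0

Actual critical path: T4→T5→T6→T7 = 9+3+7+8 = 27 ⇒ 27 days.
T8 has 1 day of float (longest path through it is 26).
That remains the longest chain; total 27 days.
Change in finish: 27 − 27 = +0 days.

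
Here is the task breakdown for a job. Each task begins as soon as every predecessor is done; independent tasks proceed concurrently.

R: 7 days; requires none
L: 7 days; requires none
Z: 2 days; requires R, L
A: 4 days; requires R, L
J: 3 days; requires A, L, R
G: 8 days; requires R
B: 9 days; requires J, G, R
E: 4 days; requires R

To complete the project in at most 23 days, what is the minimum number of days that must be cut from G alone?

1

Current finish: 24 days; target: 23.
G is on every critical path, so each day cut from G cuts the finish by one (this holds down to a finish of 23).
Need 24 − 23 = 1 day off G → G becomes 7 days, finish becomes 23.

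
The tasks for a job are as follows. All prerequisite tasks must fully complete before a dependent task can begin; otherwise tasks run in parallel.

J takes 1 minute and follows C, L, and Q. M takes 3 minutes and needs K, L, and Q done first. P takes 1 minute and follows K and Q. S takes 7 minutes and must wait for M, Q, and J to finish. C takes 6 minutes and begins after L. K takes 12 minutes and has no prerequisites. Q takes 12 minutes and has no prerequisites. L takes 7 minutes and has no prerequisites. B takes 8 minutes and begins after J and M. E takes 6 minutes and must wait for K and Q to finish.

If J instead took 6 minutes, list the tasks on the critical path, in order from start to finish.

As given, the longest chain is K→M→B = 12+3+8 = 23, so the finish is 23 minutes.
J has 1 minute of float (longest path through it is 22).
Now L→C→J→B = 7+6+6+8 = 27 is longest, so the finish becomes 27 minutes.

L, C, J, B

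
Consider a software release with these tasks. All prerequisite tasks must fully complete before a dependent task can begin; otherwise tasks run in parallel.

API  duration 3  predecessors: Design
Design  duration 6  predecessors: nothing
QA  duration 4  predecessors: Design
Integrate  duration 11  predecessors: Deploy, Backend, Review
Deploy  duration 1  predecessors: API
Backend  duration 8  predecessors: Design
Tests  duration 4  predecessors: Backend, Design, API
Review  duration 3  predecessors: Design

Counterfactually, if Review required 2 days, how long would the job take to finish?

25

As given, the longest chain is Design→Backend→Integrate = 6+8+11 = 25, so the finish is 25 days.
Review is off the critical path — its longest chain is 20 days, giving 5 of slack.
That remains the longest chain; total 25 days.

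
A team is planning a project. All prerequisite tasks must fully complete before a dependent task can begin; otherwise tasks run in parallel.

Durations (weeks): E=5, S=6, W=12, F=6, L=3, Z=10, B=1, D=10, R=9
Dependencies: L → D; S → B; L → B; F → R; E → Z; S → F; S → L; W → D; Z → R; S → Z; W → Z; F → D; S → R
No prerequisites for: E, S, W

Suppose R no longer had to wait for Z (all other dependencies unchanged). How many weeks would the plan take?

Original critical path: W→Z→R = 12+10+9 = 31 ⇒ 31 weeks.
Without Z→R, R's earliest start moves from 22 to 12.
After: S→F→D = 6+6+10 = 22 → 22 weeks.

22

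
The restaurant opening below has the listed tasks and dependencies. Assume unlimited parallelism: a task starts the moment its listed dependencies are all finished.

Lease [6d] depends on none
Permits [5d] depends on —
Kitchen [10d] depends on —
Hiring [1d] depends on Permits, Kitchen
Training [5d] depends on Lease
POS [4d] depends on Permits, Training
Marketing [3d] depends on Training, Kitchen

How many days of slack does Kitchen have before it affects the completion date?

2

The longest chain is Lease→Training→POS = 6+5+4 = 15; overall finish 15 days.
The longest chain containing Kitchen totals 13 days.
So Kitchen can slip 12 − 10 = 2 days.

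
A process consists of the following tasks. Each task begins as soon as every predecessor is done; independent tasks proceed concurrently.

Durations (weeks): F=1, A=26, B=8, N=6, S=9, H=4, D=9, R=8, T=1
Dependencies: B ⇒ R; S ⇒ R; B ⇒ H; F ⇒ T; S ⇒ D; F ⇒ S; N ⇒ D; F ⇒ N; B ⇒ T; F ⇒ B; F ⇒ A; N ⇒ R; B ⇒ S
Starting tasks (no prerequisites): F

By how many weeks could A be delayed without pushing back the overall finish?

0

Critical path: F→A = 1+26 = 27, so the finish is 27 weeks.
The longest chain containing A totals 27 weeks.
Float = 27 − 27 = 0.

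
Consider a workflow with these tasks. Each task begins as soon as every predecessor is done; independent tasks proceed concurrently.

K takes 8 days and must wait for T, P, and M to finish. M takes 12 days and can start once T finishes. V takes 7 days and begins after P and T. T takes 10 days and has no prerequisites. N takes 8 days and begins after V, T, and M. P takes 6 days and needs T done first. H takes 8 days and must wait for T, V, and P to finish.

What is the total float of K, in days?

Critical path: T→P→V→N = 10+6+7+8 = 31, so the finish is 31 days.
Longest path through K: 30 days (earliest finish 30, latest finish 31).
Slack of K = 23 − 22 = 1 day.

1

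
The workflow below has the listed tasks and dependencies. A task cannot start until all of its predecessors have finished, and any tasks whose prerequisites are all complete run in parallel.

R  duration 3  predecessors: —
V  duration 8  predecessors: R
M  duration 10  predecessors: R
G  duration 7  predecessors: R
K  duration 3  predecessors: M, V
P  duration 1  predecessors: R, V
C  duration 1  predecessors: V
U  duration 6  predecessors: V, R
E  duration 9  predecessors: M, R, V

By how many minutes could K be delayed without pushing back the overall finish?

6

Critical path: R→M→E = 3+10+9 = 22, so the finish is 22 minutes.
The longest chain containing K totals 16 minutes.
Float = 22 − 16 = 6.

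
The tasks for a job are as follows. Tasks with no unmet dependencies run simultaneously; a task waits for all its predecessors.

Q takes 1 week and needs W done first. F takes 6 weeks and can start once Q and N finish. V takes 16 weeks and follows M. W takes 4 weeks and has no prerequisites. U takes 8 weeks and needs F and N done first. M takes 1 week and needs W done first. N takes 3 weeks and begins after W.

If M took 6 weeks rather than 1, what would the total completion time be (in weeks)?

26

As given, the longest chain is W→M→V = 4+1+16 = 21, so the finish is 21 weeks.
Since M is critical, the +5 change carries straight to that chain (now 26 weeks).
That remains the longest chain; total 26 weeks.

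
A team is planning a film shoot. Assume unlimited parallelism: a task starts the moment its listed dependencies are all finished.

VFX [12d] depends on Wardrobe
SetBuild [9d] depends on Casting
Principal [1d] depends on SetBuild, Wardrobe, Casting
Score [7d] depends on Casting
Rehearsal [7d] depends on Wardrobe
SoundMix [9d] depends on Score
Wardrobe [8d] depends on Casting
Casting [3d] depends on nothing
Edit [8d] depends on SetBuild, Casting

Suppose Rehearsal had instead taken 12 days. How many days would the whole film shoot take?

Actual critical path: Casting→Wardrobe→VFX = 3+8+12 = 23 ⇒ 23 days.
Rehearsal is off the critical path — its longest chain is 18 days, giving 5 of slack.
Now Casting→Wardrobe→Rehearsal = 3+8+12 = 23 is longest, so the finish becomes 23 days.

23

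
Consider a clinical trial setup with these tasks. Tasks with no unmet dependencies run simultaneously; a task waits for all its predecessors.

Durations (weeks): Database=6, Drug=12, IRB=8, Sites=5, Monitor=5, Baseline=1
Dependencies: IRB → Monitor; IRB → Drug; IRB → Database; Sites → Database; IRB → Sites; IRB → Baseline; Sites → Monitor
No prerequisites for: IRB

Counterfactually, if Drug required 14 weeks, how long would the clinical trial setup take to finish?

Actual critical path: IRB→Drug = 8+12 = 20 ⇒ 20 weeks.
Drug lies on that path, so at 14 weeks the path becomes 22 weeks.
No other chain overtakes it, so the finish is 22 weeks.

22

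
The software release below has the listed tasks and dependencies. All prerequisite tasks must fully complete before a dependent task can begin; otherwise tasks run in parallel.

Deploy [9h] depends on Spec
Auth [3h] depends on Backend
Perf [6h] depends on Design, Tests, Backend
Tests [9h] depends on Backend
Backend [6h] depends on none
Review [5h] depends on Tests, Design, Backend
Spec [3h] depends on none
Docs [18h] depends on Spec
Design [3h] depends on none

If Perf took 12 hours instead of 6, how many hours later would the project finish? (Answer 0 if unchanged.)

As given, the longest chain is Backend→Tests→Perf = 6+9+6 = 21, so the finish is 21 hours.
Perf is on the critical path; changing it to 12 makes that path 27 hours.
That remains the longest chain; total 27 hours.
Change in finish: 27 − 21 = +6 hours.

6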